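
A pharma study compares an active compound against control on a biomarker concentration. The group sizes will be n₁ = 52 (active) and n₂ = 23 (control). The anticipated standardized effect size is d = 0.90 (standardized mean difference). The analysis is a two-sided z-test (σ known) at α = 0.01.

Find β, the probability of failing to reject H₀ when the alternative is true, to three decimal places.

Noncentrality parameter: δ = d / √(1/n₁ + 1/n₂) = 0.90 / √(1/52 + 1/23) = 3.5940
Critical value for a two-sided test at α = 0.01: z_{α/2} = 2.576.
Power = Φ(δ − 2.576) + Φ(−δ − 2.576) = Φ(1.018) + Φ(-6.170) = 0.8457 + 0.0000 = 0.8457.
Type II error: β = 1 − power = 1 − 0.8457 = 0.1543.

β ≈ 0.154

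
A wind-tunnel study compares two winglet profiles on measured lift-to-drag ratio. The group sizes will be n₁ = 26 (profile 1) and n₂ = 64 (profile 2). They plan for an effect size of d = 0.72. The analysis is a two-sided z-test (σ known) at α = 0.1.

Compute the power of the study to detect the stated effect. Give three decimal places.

Power ≈ 0.927

Noncentrality parameter: δ = d / √(1/n₁ + 1/n₂) = 0.72 / √(1/26 + 1/64) = 3.0959
Two-sided α = 0.1 → critical value z_{0.05} = 1.645.
Power = Φ(δ − 1.645) + Φ(−δ − 1.645) = Φ(1.451) + Φ(-4.741) = 0.9266 + 0.0000 = 0.9266.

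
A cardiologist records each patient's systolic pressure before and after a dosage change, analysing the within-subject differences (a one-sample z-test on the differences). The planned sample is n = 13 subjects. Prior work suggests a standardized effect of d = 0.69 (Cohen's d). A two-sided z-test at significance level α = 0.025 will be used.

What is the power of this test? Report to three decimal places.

Noncentrality parameter: δ = d·√n = 0.69 × √13 = 2.4878
Critical value for a two-sided test at α = 0.025: z_{α/2} = 2.241.
Power = Φ(δ − 2.241) + Φ(−δ − 2.241) = Φ(0.246) + Φ(-4.729) = 0.5973 + 0.0000 = 0.5973.

Power ≈ 0.597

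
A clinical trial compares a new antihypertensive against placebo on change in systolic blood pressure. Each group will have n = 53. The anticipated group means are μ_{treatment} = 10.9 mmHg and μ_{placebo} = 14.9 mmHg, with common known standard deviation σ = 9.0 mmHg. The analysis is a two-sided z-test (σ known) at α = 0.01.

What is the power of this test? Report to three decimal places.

Standardized effect: d = |μ_{treatment} − μ_{placebo}| / σ = |10.9 − 14.9| / 9.0 = 0.4444
Noncentrality parameter: δ = d·√(n/2) = 0.4444 × √(53/2) = 2.2879
Two-sided α = 0.01 → critical value z_{0.005} = 2.576.
Power = Φ(δ − 2.576) + Φ(−δ − 2.576) = Φ(-0.288) + Φ(-4.864) = 0.3867 + 0.0000 = 0.3867.

Power ≈ 0.387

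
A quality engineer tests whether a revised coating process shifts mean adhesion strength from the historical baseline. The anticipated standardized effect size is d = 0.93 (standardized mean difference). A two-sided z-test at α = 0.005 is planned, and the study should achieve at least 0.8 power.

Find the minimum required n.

For power 0.8 need Φ(δ − z_{0.0025}) = 0.8, so δ = z_{0.0025} + z_{0.20} = 2.807 + 0.842 = 3.649.
(Ignoring the negligible lower-tail rejection probability gives the usual closed-form inversion.)
δ = d·√n ⇒ n = (δ/d)² = (3.649 / 0.93)² = 15.39.
Rounding up, n = 16.

n = 16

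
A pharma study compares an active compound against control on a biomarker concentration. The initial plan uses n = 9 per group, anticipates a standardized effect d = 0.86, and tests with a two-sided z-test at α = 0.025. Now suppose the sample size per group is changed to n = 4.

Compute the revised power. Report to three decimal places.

With n = 4 per group: δ = d·√(n/2) = 0.86 × √(4/2) = 1.2162. Critical value z_{0.0125} = 2.241.
Revised power = Φ(δ − 2.241) + Φ(−δ − 2.241) = Φ(-1.025) + Φ(-3.458) = 0.1526 + 0.0003 = 0.1529.

Power ≈ 0.153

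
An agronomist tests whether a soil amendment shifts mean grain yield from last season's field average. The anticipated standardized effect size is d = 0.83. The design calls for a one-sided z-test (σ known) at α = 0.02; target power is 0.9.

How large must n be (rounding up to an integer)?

n = 17

Set Φ(δ − 2.054) = 0.9; then δ − 2.054 = Φ⁻¹(0.9) = 1.282, giving δ = 3.335.
δ = d·√n ⇒ n = (δ/d)² = (3.335 / 0.83)² = 16.15.
Round up to the next whole unit.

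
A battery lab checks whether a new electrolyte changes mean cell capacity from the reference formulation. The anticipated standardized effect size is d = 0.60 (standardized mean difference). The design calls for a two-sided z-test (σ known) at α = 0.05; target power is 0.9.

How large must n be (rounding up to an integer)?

n = 30

For power 0.9 need Φ(δ − z_{0.025}) = 0.9, so δ = z_{0.025} + z_{0.10} = 1.960 + 1.282 = 3.242.
(The Φ(−δ − z_{α/2}) term is vanishingly small for δ > 0 and is dropped in the standard sample-size formula.)
δ = d·√n ⇒ n = (δ/d)² = (3.242 / 0.60)² = 29.19.
Round up to the next whole unit.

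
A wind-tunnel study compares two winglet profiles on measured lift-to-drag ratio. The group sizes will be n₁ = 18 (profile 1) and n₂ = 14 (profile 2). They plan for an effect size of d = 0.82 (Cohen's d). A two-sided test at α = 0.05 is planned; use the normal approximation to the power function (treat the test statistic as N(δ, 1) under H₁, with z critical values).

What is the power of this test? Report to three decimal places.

Noncentrality parameter: δ = d / √(1/n₁ + 1/n₂) = 0.82 / √(1/18 + 1/14) = 2.3011
Two-sided α = 0.05 → critical value z_{0.025} = 1.960.
Power = Φ(δ − 1.960) + Φ(−δ − 1.960) = Φ(0.341) + Φ(-4.261) = 0.6335 + 0.0000 = 0.6335.

Power ≈ 0.634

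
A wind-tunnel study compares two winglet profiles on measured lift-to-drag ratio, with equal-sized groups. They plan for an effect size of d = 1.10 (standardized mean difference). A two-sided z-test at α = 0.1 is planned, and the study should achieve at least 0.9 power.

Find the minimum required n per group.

Set Φ(δ − 1.645) = 0.9; then δ − 1.645 = Φ⁻¹(0.9) = 1.282, giving δ = 2.926.
(Ignoring the negligible lower-tail rejection probability gives the usual closed-form inversion.)
δ = d·√(n/2) ⇒ n = 2(δ/d)² = 2 × (2.926 / 1.10)² = 14.16.
Round up to the next whole unit.

n = 15 per group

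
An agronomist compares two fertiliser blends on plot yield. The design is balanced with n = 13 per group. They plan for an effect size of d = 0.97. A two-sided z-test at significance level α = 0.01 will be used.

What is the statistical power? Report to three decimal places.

Noncentrality parameter: δ = d·√(n/2) = 0.97 × √(13/2) = 2.4730
Critical value for a two-sided test at α = 0.01: z_{α/2} = 2.576.
Power = Φ(δ − 2.576) + Φ(−δ − 2.576) = Φ(-0.103) + Φ(-5.049) = 0.4591 + 0.0000 = 0.4591.

Power ≈ 0.459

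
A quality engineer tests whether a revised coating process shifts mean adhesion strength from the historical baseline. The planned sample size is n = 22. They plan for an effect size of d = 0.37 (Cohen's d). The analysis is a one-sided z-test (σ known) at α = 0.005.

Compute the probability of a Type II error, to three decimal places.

Noncentrality parameter: δ = d·√n = 0.37 × √22 = 1.7355
Critical value for a one-sided test at α = 0.005: z_α = 2.576.
Power = P(Z > 2.576 − δ) = Φ(-0.840) = 0.2003.
Type II error: β = 1 − power = 1 − 0.2003 = 0.7997.

β ≈ 0.800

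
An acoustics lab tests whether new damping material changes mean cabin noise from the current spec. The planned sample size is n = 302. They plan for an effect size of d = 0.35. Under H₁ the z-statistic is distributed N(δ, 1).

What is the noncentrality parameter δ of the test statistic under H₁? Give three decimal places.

δ ≈ 6.082

δ = d·√n = 0.35 × √302 = 6.0824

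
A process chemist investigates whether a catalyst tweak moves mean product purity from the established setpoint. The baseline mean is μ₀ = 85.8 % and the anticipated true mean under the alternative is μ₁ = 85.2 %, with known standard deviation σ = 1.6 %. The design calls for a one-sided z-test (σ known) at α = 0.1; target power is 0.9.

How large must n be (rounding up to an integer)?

n = 47

Standardized effect: d = |μ₁ − μ₀| / σ = |85.2 − 85.8| / 1.6 = 0.3750
For power 0.9 need Φ(δ − z_{0.1}) = 0.9, so δ = z_{0.1} + z_{0.10} = 1.282 + 1.282 = 2.563.
δ = d·√n ⇒ n = (δ/d)² = (2.563 / 0.3750)² = 46.72.
Round up to the next whole unit.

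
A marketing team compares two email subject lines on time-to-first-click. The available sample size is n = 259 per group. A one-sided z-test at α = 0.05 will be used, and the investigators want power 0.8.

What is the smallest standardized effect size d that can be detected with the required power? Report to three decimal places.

d ≈ 0.218

Required noncentrality: δ = z_{0.05} + z_{0.20} = 1.645 + 0.842 = 2.486.
δ = d·√(n/2) ⇒ d = δ/√(n/2) = 2.486/√(259/2) = 0.2185.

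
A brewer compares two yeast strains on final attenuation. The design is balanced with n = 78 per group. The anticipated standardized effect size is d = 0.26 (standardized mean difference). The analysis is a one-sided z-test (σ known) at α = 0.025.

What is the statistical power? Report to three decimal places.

Noncentrality parameter: δ = d·√(n/2) = 0.26 × √(78/2) = 1.6237
One-sided α = 0.025 → critical value z_{0.025} = 1.960.
Power = Φ(δ − 1.960) = Φ(-0.336) = 0.3683.

Power ≈ 0.368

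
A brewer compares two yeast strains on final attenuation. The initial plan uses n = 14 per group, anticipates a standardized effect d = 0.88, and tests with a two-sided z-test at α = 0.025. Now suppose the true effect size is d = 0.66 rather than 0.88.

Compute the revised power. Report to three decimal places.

Power ≈ 0.310

With d = 0.66: δ = d·√(n/2) = 0.66 × √(14/2) = 1.7462. Critical value z_{0.0125} = 2.241.
Revised power = Φ(δ − 2.241) + Φ(−δ − 2.241) = Φ(-0.495) + Φ(-3.988) = 0.3102 + 0.0000 = 0.3103.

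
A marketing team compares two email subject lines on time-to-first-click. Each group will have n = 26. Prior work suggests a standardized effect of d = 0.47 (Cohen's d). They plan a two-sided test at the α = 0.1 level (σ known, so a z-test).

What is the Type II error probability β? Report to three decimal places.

β ≈ 0.480

Noncentrality parameter: λ = d·√(n/2) = 0.47 × √(26/2) = 1.6946
Two-sided α = 0.1 → critical value z_{0.05} = 1.645.
Power = Φ(λ − 1.645) + Φ(−λ − 1.645) = Φ(0.050) + Φ(-3.339) = 0.5198 + 0.0004 = 0.5203.
Type II error: β = 1 − power = 1 − 0.5203 = 0.4797.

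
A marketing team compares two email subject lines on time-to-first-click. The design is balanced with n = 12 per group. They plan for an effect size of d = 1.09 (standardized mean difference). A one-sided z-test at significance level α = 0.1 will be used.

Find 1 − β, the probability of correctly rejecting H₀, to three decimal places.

Noncentrality parameter: δ = d·√(n/2) = 1.09 × √(12/2) = 2.6699
One-sided α = 0.1 → critical value z_{0.1} = 1.282.
Power = Φ(δ − 1.282) = Φ(1.388) = 0.9175.

Power ≈ 0.917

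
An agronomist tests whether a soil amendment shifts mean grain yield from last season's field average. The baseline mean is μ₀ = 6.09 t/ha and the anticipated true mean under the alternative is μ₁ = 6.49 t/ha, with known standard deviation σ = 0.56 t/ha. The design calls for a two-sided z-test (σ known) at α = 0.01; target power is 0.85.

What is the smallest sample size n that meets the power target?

Standardized effect: d = |μ₁ − μ₀| / σ = |6.49 − 6.09| / 0.56 = 0.7143
Set Φ(δ − 2.576) = 0.85; then δ − 2.576 = Φ⁻¹(0.85) = 1.036, giving δ = 3.612.
(Ignoring the negligible lower-tail rejection probability gives the usual closed-form inversion.)
δ = d·√n ⇒ n = (δ/d)² = (3.612 / 0.7143)² = 25.57.
Round up to the next whole unit.

n = 26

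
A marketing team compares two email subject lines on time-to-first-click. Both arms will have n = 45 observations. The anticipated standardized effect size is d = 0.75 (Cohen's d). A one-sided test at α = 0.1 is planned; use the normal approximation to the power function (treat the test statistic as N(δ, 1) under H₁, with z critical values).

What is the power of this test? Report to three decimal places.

Noncentrality parameter: δ = d·√(n/2) = 0.75 × √(45/2) = 3.5576
One-sided α = 0.1 → critical value z_{0.1} = 1.282.
Power = P(Z > 1.282 − δ) = Φ(2.276) = 0.9886.

Power ≈ 0.989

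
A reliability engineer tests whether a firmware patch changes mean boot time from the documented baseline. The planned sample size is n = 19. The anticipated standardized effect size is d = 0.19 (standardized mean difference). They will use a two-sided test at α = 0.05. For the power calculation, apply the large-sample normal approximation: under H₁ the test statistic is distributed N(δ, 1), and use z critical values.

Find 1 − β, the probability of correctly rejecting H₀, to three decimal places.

Power ≈ 0.132

Noncentrality parameter: δ = d·√n = 0.19 × √19 = 0.8282
Two-sided α = 0.05 → critical value z_{0.025} = 1.960.
Power = Φ(δ − 1.960) + Φ(−δ − 1.960) = Φ(-1.132) + Φ(-2.788) = 0.1289 + 0.0027 = 0.1315.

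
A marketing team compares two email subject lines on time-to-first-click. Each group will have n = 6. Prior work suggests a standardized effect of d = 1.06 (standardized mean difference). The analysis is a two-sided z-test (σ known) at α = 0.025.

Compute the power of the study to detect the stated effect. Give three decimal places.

Power ≈ 0.343

Noncentrality parameter: δ = d·√(n/2) = 1.06 × √(6/2) = 1.8360
Critical value for a two-sided test at α = 0.025: z_{α/2} = 2.241.
Power = Φ(δ − 2.241) + Φ(−δ − 2.241) = Φ(-0.405) + Φ(-4.077) = 0.3426 + 0.0000 = 0.3426.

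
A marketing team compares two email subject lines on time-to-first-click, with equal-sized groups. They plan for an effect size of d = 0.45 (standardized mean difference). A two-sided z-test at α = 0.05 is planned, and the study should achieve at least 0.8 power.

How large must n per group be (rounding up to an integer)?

n = 78 per group

Set Φ(δ − 1.960) = 0.8; then δ − 1.960 = Φ⁻¹(0.8) = 0.842, giving δ = 2.802.
(Ignoring the negligible lower-tail rejection probability gives the usual closed-form inversion.)
δ = d·√(n/2) ⇒ n = 2(δ/d)² = 2 × (2.802 / 0.45)² = 77.52.
Round up to the next whole unit.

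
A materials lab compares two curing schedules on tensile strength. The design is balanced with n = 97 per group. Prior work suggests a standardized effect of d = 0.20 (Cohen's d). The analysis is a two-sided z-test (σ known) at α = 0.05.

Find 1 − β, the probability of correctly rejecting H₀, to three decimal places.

Power ≈ 0.286

Noncentrality parameter: δ = d·√(n/2) = 0.20 × √(97/2) = 1.3928
Two-sided α = 0.05 → critical value z_{0.025} = 1.960.
Power = Φ(δ − 1.960) + Φ(−δ − 1.960) = Φ(-0.567) + Φ(-3.353) = 0.2853 + 0.0004 = 0.2857.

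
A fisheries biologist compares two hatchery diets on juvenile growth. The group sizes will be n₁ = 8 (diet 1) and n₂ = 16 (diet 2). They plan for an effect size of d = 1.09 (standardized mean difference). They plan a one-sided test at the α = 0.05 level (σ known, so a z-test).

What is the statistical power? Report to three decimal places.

Noncentrality parameter: λ = d / √(1/n₁ + 1/n₂) = 1.09 / √(1/8 + 1/16) = 2.5172
One-sided α = 0.05 → critical value z_{0.05} = 1.645.
Power = P(Z > 1.645 − λ) = Φ(0.872) = 0.8085.

Power ≈ 0.809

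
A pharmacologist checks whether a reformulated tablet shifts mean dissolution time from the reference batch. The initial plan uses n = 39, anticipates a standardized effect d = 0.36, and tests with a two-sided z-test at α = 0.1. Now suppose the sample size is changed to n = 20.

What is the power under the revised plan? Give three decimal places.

Power ≈ 0.487

With n = 20: δ = d·√n = 0.36 × √20 = 1.6100. Critical value z_{0.05} = 1.645.
Revised power = Φ(δ − 1.645) + Φ(−δ − 1.645) = Φ(-0.035) + Φ(-3.255) = 0.4861 + 0.0006 = 0.4867.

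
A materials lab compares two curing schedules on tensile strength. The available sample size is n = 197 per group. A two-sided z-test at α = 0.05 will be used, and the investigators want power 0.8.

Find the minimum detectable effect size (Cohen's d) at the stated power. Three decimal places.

d ≈ 0.282

Required noncentrality: δ = z_{0.025} + z_{0.20} = 1.960 + 0.842 = 2.802.
(Lower-tail contribution to power is negligible for δ > 0.)
δ = d·√(n/2) ⇒ d = δ/√(n/2) = 2.802/√(197/2) = 0.2823.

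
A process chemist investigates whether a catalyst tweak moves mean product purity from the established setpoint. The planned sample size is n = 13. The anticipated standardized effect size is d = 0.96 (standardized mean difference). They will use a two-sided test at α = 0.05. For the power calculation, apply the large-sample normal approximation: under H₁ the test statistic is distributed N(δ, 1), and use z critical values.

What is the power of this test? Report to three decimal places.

Noncentrality parameter: δ = d·√n = 0.96 × √13 = 3.4613
Critical value for a two-sided test at α = 0.05: z_{α/2} = 1.960.
Power = Φ(δ − 1.960) + Φ(−δ − 1.960) = Φ(1.501) + Φ(-5.421) = 0.9334 + 0.0000 = 0.9334.

Power ≈ 0.933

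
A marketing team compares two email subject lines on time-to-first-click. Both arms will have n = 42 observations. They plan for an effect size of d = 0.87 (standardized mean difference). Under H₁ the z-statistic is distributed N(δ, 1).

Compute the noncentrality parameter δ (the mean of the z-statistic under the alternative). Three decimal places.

δ = d·√(n/2) = 0.87 × √(42/2) = 3.9868

δ ≈ 3.987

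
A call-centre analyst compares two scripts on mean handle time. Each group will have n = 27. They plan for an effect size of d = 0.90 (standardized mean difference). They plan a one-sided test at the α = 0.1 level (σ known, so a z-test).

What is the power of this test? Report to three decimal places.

Noncentrality parameter: δ = d·√(n/2) = 0.90 × √(27/2) = 3.3068
One-sided α = 0.1 → critical value z_{0.1} = 1.282.
Power = P(Z > 1.282 − δ) = Φ(2.025) = 0.9786.

Power ≈ 0.979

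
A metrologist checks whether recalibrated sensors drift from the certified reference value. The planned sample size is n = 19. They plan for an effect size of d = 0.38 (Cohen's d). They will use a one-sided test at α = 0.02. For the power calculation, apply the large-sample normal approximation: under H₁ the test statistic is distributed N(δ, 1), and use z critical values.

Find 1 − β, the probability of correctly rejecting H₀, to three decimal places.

Noncentrality parameter: δ = d·√n = 0.38 × √19 = 1.6564
Critical value for a one-sided test at α = 0.02: z_α = 2.054.
Power = Φ(δ − 2.054) = Φ(-0.397) = 0.3455.

Power ≈ 0.346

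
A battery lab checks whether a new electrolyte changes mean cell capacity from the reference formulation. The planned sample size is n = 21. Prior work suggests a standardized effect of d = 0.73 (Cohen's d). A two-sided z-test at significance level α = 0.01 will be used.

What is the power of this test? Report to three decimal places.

Power ≈ 0.779

Noncentrality parameter: δ = d·√n = 0.73 × √21 = 3.3453
Two-sided α = 0.01 → critical value z_{0.005} = 2.576.
Power = Φ(δ − 2.576) + Φ(−δ − 2.576) = Φ(0.769) + Φ(-5.921) = 0.7792 + 0.0000 = 0.7792.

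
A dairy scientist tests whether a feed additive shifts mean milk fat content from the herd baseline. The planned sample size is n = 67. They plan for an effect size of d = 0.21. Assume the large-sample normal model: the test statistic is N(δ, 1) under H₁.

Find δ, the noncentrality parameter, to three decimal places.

δ ≈ 1.719

The noncentrality parameter scales effect size by the design's sample-size factor: δ = d·√n = 0.21 × √67 = 1.7189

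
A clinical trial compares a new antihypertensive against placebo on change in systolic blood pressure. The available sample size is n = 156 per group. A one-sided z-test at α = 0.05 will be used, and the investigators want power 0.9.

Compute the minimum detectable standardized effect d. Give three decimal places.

d ≈ 0.331

Need Φ(δ − 1.645) = 0.9, so δ = 1.645 + 1.282 = 2.926.
δ = d·√(n/2) ⇒ d = δ/√(n/2) = 2.926/√(156/2) = 0.3314.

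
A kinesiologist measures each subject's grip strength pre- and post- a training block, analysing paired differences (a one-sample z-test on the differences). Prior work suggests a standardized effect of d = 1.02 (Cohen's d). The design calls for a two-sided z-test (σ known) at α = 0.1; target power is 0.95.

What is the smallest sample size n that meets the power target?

n = 11

For power 0.95 need Φ(δ − z_{0.05}) = 0.95, so δ = z_{0.05} + z_{0.05} = 1.645 + 1.645 = 3.290.
(For δ > 0 the lower-tail rejection region contributes negligibly to power, so the one-term inversion is standard.)
δ = d·√n ⇒ n = (δ/d)² = (3.290 / 1.02)² = 10.40.
Rounding up, n = 11.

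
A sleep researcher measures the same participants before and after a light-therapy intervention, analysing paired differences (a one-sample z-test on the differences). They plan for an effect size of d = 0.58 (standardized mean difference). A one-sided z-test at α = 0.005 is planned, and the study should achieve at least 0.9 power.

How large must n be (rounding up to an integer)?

For power 0.9 need Φ(δ − z_{0.005}) = 0.9, so δ = z_{0.005} + z_{0.10} = 2.576 + 1.282 = 3.857.
δ = d·√n ⇒ n = (δ/d)² = (3.857 / 0.58)² = 44.23.
Round up to the next whole unit.

n = 45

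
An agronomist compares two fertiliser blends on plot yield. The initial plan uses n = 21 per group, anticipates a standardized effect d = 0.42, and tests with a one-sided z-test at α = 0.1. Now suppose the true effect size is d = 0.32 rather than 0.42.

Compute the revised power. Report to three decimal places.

Power ≈ 0.403

With d = 0.32: δ = d·√(n/2) = 0.32 × √(21/2) = 1.0369. Critical value z_{0.1} = 1.282.
Revised power = Φ(δ − 1.282) = Φ(-0.245) = 0.4034.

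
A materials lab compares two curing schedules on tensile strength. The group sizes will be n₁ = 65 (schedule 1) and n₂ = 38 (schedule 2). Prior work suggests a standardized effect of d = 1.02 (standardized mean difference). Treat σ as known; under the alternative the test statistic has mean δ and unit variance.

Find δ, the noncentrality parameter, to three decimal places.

δ = d / √(1/n₁ + 1/n₂) = 1.02 / √(1/65 + 1/38) = 4.9949

δ ≈ 4.995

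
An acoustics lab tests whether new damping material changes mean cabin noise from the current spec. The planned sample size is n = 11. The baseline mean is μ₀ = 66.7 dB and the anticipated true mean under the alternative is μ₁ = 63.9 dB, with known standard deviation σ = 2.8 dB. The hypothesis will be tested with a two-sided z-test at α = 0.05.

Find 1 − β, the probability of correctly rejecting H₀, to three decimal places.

Power ≈ 0.913

Standardized effect: d = |μ₁ − μ₀| / σ = |63.9 − 66.7| / 2.8 = 1.0000
Noncentrality parameter: δ = d·√n = 1.0000 × √11 = 3.3166
Critical value for a two-sided test at α = 0.05: z_{α/2} = 1.960.
Power = Φ(δ − 1.960) + Φ(−δ − 1.960) = Φ(1.357) + Φ(-5.277) = 0.9126 + 0.0000 = 0.9126.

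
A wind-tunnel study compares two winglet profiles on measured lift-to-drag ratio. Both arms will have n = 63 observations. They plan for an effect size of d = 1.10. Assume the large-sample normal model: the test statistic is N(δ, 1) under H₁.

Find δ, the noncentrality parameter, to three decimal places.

δ ≈ 6.174

The noncentrality parameter scales effect size by the design's sample-size factor: δ = d·√(n/2) = 1.10 × √(63/2) = 6.1737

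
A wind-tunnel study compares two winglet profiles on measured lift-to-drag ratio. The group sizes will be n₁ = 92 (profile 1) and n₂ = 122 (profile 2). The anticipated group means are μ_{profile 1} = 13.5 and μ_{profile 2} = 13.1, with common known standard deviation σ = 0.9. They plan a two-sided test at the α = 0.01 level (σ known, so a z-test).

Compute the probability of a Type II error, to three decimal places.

β ≈ 0.260

Standardized effect: d = |μ_{profile 1} − μ_{profile 2}| / σ = |13.5 − 13.1| / 0.9 = 0.4444
Noncentrality parameter: δ = d / √(1/n₁ + 1/n₂) = 0.4444 / √(1/92 + 1/122) = 3.2187
Two-sided α = 0.01 → critical value z_{0.005} = 2.576.
Power = Φ(δ − 2.576) + Φ(−δ − 2.576) = Φ(0.643) + Φ(-5.795) = 0.7399 + 0.0000 = 0.7399.
Type II error: β = 1 − power = 1 − 0.7399 = 0.2601.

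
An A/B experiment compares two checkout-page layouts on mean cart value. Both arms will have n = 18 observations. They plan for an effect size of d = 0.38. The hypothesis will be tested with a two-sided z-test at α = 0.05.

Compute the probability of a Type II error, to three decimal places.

Noncentrality parameter: δ = d·√(n/2) = 0.38 × √(18/2) = 1.1400
Two-sided α = 0.05 → critical value z_{0.025} = 1.960.
Power = Φ(δ − 1.960) + Φ(−δ − 1.960) = Φ(-0.820) + Φ(-3.100) = 0.2061 + 0.0010 = 0.2071.
Type II error: β = 1 − power = 1 − 0.2071 = 0.7929.

β ≈ 0.793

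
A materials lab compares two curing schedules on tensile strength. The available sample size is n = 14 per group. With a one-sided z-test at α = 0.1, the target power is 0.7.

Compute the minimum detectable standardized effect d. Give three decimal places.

d ≈ 0.683

Required noncentrality: δ = z_{0.1} + z_{0.30} = 1.282 + 0.524 = 1.806.
δ = d·√(n/2) ⇒ d = δ/√(n/2) = 1.806/√(14/2) = 0.6826.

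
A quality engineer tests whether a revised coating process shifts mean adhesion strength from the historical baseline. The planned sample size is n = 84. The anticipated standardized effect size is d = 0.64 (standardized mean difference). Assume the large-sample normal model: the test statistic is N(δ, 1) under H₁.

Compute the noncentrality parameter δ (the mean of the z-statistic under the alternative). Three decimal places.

δ ≈ 5.866

The noncentrality parameter scales effect size by the design's sample-size factor: δ = d·√n = 0.64 × √84 = 5.8657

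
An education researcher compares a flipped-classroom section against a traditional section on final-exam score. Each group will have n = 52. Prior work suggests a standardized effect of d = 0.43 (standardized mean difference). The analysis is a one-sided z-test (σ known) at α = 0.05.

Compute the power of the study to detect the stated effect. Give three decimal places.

Power ≈ 0.708

Noncentrality parameter: δ = d·√(n/2) = 0.43 × √(52/2) = 2.1926
Critical value for a one-sided test at α = 0.05: z_α = 1.645.
Power = P(Z > 1.645 − δ) = Φ(0.548) = 0.7081.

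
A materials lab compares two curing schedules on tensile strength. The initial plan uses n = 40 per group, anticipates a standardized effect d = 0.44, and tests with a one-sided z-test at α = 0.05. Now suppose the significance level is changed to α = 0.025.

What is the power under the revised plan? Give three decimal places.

Power ≈ 0.503

δ = d·√(n/2) = 0.44 × √(40/2) = 1.9677 (unchanged). New critical value: z_{0.025} = 1.960.
Revised power = Φ(δ − 1.960) = Φ(0.008) = 0.5031.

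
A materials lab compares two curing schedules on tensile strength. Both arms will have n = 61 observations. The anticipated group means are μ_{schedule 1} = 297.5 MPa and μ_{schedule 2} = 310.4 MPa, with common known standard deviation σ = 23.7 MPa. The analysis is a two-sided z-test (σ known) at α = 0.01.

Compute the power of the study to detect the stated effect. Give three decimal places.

Standardized effect: d = |μ_{schedule 1} − μ_{schedule 2}| / σ = |297.5 − 310.4| / 23.7 = 0.5443
Noncentrality parameter: δ = d·√(n/2) = 0.5443 × √(61/2) = 3.0060
Two-sided α = 0.01 → critical value z_{0.005} = 2.576.
Power = Φ(δ − 2.576) + Φ(−δ − 2.576) = Φ(0.430) + Φ(-5.582) = 0.6665 + 0.0000 = 0.6665.

Power ≈ 0.666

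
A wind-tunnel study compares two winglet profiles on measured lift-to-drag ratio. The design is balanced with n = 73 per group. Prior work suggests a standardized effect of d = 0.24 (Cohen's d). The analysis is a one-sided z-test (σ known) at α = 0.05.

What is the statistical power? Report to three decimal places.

Power ≈ 0.423

Noncentrality parameter: δ = d·√(n/2) = 0.24 × √(73/2) = 1.4500
Critical value for a one-sided test at α = 0.05: z_α = 1.645.
Power = P(Z > 1.645 − δ) = Φ(-0.195) = 0.4227.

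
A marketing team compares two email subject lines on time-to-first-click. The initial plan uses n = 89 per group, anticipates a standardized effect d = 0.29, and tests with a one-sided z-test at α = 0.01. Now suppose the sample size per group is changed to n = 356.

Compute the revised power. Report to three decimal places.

Power ≈ 0.939

With n = 356 per group: δ = d·√(n/2) = 0.29 × √(356/2) = 3.8691. Critical value z_{0.01} = 2.326.
Revised power = Φ(δ − 2.326) = Φ(1.543) = 0.9386.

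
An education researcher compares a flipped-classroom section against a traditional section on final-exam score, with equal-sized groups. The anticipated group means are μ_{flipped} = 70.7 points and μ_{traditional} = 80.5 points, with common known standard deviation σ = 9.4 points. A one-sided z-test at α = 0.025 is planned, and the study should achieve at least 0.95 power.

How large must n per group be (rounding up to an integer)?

n = 24 per group

Standardized effect: d = |μ_{flipped} − μ_{traditional}| / σ = |70.7 − 80.5| / 9.4 = 1.0426
Set Φ(δ − 1.960) = 0.95; then δ − 1.960 = Φ⁻¹(0.95) = 1.645, giving δ = 3.605.
δ = d·√(n/2) ⇒ n = 2(δ/d)² = 2 × (3.605 / 1.0426)² = 23.91.
Rounding up, n = 24 per group.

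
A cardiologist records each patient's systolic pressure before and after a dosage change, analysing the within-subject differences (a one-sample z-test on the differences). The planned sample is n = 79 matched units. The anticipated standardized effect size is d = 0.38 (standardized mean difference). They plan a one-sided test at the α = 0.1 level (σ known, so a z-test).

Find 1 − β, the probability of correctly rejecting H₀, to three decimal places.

Power ≈ 0.982

Noncentrality parameter: δ = d·√n = 0.38 × √79 = 3.3775
Critical value for a one-sided test at α = 0.1: z_α = 1.282.
Power = Φ(δ − 1.282) = Φ(2.096) = 0.9820.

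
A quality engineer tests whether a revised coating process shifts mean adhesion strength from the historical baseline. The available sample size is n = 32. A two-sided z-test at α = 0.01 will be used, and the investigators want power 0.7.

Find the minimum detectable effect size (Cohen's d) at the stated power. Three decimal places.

d ≈ 0.548

Need Φ(δ − 2.576) = 0.7, so δ = 2.576 + 0.524 = 3.100.
(The second rejection-region term Φ(−δ − z_{α/2}) is negligible and dropped.)
δ = d·√n ⇒ d = δ/√n = 3.100/√32 = 0.5480.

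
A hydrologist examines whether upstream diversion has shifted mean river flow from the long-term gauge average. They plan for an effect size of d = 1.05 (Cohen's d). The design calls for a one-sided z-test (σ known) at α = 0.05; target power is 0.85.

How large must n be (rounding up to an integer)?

n = 7

For power 0.85 need Φ(δ − z_{0.05}) = 0.85, so δ = z_{0.05} + z_{0.15} = 1.645 + 1.036 = 2.681.
δ = d·√n ⇒ n = (δ/d)² = (2.681 / 1.05)² = 6.52.
Rounding up, n = 7.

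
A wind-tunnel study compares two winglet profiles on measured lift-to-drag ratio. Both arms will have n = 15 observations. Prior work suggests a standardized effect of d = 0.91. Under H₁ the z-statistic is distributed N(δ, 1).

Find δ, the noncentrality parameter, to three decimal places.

δ ≈ 2.492

δ = d·√(n/2) = 0.91 × √(15/2) = 2.4921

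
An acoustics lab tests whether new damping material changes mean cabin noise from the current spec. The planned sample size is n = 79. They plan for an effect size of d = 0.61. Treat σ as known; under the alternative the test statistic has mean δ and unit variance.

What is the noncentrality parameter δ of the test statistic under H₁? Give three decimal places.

δ = d·√n = 0.61 × √79 = 5.4218

δ ≈ 5.422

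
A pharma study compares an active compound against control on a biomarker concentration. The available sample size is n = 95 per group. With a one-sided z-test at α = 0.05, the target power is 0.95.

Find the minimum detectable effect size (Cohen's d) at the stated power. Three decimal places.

Need Φ(δ − 1.645) = 0.95, so δ = 1.645 + 1.645 = 3.290.
δ = d·√(n/2) ⇒ d = δ/√(n/2) = 3.290/√(95/2) = 0.4773.

d ≈ 0.477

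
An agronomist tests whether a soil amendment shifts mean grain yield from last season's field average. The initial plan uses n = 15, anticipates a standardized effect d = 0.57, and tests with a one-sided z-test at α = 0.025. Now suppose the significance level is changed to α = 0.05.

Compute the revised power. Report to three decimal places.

Power ≈ 0.713

δ = d·√n = 0.57 × √15 = 2.2076 (unchanged). New critical value: z_{0.05} = 1.645.
Revised power = P(Z > 1.645 − δ) = Φ(0.563) = 0.7132.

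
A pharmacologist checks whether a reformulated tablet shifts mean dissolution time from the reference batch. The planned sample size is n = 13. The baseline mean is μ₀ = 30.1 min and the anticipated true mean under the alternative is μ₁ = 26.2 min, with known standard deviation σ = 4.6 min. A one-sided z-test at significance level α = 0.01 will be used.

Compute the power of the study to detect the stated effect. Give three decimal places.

Standardized effect: d = |μ₁ − μ₀| / σ = |26.2 − 30.1| / 4.6 = 0.8478
Noncentrality parameter: δ = d·√n = 0.8478 × √13 = 3.0569
One-sided α = 0.01 → critical value z_{0.01} = 2.326.
Power = P(Z > 2.326 − δ) = Φ(0.731) = 0.7675.

Power ≈ 0.767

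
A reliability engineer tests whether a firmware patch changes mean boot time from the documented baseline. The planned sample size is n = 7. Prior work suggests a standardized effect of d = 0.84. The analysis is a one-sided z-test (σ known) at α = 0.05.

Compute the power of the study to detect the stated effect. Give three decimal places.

Power ≈ 0.718

Noncentrality parameter: δ = d·√n = 0.84 × √7 = 2.2224
One-sided α = 0.05 → critical value z_{0.05} = 1.645.
Power = P(Z > 1.645 − δ) = Φ(0.578) = 0.7182.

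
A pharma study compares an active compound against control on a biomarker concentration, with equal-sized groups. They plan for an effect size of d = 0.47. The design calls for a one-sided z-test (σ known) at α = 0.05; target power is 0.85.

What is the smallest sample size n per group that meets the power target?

Set Φ(δ − 1.645) = 0.85; then δ − 1.645 = Φ⁻¹(0.85) = 1.036, giving δ = 2.681.
δ = d·√(n/2) ⇒ n = 2(δ/d)² = 2 × (2.681 / 0.47)² = 65.09.
Rounding up, n = 66 per group.

n = 66 per group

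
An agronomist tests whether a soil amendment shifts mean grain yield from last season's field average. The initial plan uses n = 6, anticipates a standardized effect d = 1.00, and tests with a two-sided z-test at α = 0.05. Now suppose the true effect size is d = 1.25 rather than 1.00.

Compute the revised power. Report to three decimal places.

With d = 1.25: δ = d·√n = 1.25 × √6 = 3.0619. Critical value z_{0.025} = 1.960.
Revised power = Φ(δ − 1.960) + Φ(−δ − 1.960) = Φ(1.102) + Φ(-5.022) = 0.8647 + 0.0000 = 0.8647.

Power ≈ 0.865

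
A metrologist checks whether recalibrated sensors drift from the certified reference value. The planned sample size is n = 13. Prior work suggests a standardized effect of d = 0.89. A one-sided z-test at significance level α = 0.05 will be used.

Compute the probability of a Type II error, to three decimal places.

Noncentrality parameter: λ = d·√n = 0.89 × √13 = 3.2089
Critical value for a one-sided test at α = 0.05: z_α = 1.645.
Power = Φ(λ − 1.645) = Φ(1.564) = 0.9411.
Type II error: β = 1 − power = 1 − 0.9411 = 0.0589.

β ≈ 0.059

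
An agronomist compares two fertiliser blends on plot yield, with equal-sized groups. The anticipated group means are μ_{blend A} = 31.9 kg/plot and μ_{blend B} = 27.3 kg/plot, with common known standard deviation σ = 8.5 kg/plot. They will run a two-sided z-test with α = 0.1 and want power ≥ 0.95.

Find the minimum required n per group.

n = 74 per group

Standardized effect: d = |μ_{blend A} − μ_{blend B}| / σ = |31.9 − 27.3| / 8.5 = 0.5412
For power 0.95 need Φ(δ − z_{0.05}) = 0.95, so δ = z_{0.05} + z_{0.05} = 1.645 + 1.645 = 3.290.
(The Φ(−δ − z_{α/2}) term is vanishingly small for δ > 0 and is dropped in the standard sample-size formula.)
δ = d·√(n/2) ⇒ n = 2(δ/d)² = 2 × (3.290 / 0.5412)² = 73.90.
Rounding up, n = 74 per group.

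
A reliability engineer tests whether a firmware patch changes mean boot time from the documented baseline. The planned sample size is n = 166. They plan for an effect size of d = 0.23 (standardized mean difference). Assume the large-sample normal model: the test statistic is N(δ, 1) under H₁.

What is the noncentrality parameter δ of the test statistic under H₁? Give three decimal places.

δ ≈ 2.963

δ = d·√n = 0.23 × √166 = 2.9633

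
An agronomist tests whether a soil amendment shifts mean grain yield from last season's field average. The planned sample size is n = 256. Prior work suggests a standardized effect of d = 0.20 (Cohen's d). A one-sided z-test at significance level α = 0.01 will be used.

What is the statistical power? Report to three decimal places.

Noncentrality parameter: δ = d·√n = 0.20 × √256 = 3.2000
Critical value for a one-sided test at α = 0.01: z_α = 2.326.
Power = Φ(δ − 2.326) = Φ(0.874) = 0.8088.

Power ≈ 0.809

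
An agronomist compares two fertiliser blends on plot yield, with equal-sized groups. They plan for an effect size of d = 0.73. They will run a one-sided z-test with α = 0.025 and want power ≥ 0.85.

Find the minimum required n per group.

n = 34 per group

Set Φ(δ − 1.960) = 0.85; then δ − 1.960 = Φ⁻¹(0.85) = 1.036, giving δ = 2.996.
δ = d·√(n/2) ⇒ n = 2(δ/d)² = 2 × (2.996 / 0.73)² = 33.70.
Rounding up, n = 34 per group.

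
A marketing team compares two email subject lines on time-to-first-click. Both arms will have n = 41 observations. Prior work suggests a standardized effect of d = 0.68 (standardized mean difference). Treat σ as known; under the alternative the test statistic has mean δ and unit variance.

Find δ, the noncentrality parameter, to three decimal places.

δ = d·√(n/2) = 0.68 × √(41/2) = 3.0788

δ ≈ 3.079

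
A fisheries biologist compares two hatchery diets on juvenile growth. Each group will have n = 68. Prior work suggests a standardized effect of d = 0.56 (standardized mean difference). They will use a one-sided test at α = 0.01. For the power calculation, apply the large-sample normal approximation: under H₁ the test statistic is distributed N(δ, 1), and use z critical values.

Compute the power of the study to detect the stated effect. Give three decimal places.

Noncentrality parameter: δ = d·√(n/2) = 0.56 × √(68/2) = 3.2653
Critical value for a one-sided test at α = 0.01: z_α = 2.326.
Power = Φ(δ − 2.326) = Φ(0.939) = 0.8261.

Power ≈ 0.826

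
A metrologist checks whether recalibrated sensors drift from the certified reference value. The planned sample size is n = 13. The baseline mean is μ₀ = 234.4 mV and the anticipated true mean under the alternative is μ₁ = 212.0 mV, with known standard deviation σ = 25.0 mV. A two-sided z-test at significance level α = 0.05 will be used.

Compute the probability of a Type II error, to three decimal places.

β ≈ 0.102

Standardized effect: d = |μ₁ − μ₀| / σ = |212.0 − 234.4| / 25.0 = 0.8960
Noncentrality parameter: δ = d·√n = 0.8960 × √13 = 3.2306
Critical value for a two-sided test at α = 0.05: z_{α/2} = 1.960.
Power = Φ(δ − 1.960) + Φ(−δ − 1.960) = Φ(1.271) + Φ(-5.191) = 0.8981 + 0.0000 = 0.8981.
Type II error: β = 1 − power = 1 − 0.8981 = 0.1019.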